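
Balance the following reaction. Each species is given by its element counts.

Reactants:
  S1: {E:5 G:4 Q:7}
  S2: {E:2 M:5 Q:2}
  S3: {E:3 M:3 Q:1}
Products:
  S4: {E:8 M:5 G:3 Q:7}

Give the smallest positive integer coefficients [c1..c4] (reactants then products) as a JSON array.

Coefficients: [3, 1, 5, 4]

E: 3·5+1·2+5·3 = 32 | 4·8 = 32
M: 3·0+1·5+5·3 = 20 | 4·5 = 20
G: 3·4+1·0+5·0 = 12 | 4·3 = 12
Q: 3·7+1·2+5·1 = 28 | 4·7 = 28
gcd(3,1,5,4) = 1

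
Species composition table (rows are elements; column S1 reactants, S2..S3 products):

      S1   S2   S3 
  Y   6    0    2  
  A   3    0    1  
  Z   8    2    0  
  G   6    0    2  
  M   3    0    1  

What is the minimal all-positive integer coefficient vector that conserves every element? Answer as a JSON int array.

Y: 1·6 = 6 | 4·0+3·2 = 6
A: 1·3 = 3 | 4·0+3·1 = 3
Z: 1·8 = 8 | 4·2+3·0 = 8
G: 1·6 = 6 | 4·0+3·2 = 6
M: 1·3 = 3 | 4·0+3·1 = 3
gcd(1,4,3) = 1

Coefficients: [1, 4, 3]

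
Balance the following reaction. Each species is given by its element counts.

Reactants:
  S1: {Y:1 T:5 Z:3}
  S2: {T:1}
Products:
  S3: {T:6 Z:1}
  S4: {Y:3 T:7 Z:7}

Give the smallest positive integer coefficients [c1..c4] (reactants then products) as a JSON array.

Y: 3·1+4·0 = 3 | 2·0+1·3 = 3
T: 3·5+4·1 = 19 | 2·6+1·7 = 19
Z: 3·3+4·0 = 9 | 2·1+1·7 = 9
gcd(3,4,2,1) = 1

Coefficients: [3, 4, 2, 1]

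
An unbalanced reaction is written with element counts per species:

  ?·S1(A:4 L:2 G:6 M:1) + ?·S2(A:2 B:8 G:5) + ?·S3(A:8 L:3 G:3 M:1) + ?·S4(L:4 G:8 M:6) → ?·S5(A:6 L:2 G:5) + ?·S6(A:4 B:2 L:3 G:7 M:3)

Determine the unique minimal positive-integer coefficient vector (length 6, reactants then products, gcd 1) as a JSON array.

A: 4·4+1·2+2·8+1·0 = 34 | 3·6+4·4 = 34
B: 4·0+1·8+2·0+1·0 = 8 | 3·0+4·2 = 8
L: 4·2+1·0+2·3+1·4 = 18 | 3·2+4·3 = 18
G: 4·6+1·5+2·3+1·8 = 43 | 3·5+4·7 = 43
M: 4·1+1·0+2·1+1·6 = 12 | 3·0+4·3 = 12
gcd(4,1,2,1,3,4) = 1

Coefficients: [4, 1, 2, 1, 3, 4]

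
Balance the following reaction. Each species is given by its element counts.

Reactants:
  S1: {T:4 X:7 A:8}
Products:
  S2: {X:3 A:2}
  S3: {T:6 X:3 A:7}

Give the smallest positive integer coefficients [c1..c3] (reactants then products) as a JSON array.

Coefficients: [3, 5, 2]

T: 3·4 = 12 | 5·0+2·6 = 12
X: 3·7 = 21 | 5·3+2·3 = 21
A: 3·8 = 24 | 5·2+2·7 = 24
gcd(3,5,2) = 1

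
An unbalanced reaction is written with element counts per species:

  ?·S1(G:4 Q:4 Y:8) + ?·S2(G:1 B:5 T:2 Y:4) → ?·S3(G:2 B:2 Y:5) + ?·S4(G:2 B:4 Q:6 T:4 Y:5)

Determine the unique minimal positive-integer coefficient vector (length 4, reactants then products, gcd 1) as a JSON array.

G: 3·4+4·1 = 16 | 6·2+2·2 = 16
B: 3·0+4·5 = 20 | 6·2+2·4 = 20
Q: 3·4+4·0 = 12 | 6·0+2·6 = 12
T: 3·0+4·2 = 8 | 6·0+2·4 = 8
Y: 3·8+4·4 = 40 | 6·5+2·5 = 40
gcd(3,4,6,2) = 1

Coefficients: [3, 4, 6, 2]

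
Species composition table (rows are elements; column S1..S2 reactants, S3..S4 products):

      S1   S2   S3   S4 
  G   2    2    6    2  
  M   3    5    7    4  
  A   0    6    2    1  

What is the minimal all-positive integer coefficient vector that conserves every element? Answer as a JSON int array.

Coefficients: [6, 1, 1, 4]

G: 6·2+1·2 = 14 | 1·6+4·2 = 14
M: 6·3+1·5 = 23 | 1·7+4·4 = 23
A: 6·0+1·6 = 6 | 1·2+4·1 = 6
gcd(6,1,1,4) = 1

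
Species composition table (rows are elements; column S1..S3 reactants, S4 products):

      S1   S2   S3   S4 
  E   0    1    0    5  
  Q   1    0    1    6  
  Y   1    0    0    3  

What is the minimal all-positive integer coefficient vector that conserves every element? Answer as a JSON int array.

E: 3·0+5·1+3·0 = 5 | 1·5 = 5
Q: 3·1+5·0+3·1 = 6 | 1·6 = 6
Y: 3·1+5·0+3·0 = 3 | 1·3 = 3
gcd(3,5,3,1) = 1

Coefficients: [3, 5, 3, 1]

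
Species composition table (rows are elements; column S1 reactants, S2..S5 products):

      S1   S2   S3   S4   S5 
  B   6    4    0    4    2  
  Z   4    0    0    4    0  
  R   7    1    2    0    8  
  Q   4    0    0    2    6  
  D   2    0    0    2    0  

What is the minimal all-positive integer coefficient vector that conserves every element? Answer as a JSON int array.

B: 3·6 = 18 | 1·4+6·0+3·4+1·2 = 18
Z: 3·4 = 12 | 1·0+6·0+3·4+1·0 = 12
R: 3·7 = 21 | 1·1+6·2+3·0+1·8 = 21
Q: 3·4 = 12 | 1·0+6·0+3·2+1·6 = 12
D: 3·2 = 6 | 1·0+6·0+3·2+1·0 = 6
gcd(3,1,6,3,1) = 1

Coefficients: [3, 1, 6, 3, 1]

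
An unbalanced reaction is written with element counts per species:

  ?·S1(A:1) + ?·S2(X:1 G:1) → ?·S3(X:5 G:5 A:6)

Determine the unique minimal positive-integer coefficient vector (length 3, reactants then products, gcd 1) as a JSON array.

X: 6·0+5·1 = 5 | 1·5 = 5
G: 6·0+5·1 = 5 | 1·5 = 5
A: 6·1+5·0 = 6 | 1·6 = 6
gcd(6,5,1) = 1

Coefficients: [6, 5, 1]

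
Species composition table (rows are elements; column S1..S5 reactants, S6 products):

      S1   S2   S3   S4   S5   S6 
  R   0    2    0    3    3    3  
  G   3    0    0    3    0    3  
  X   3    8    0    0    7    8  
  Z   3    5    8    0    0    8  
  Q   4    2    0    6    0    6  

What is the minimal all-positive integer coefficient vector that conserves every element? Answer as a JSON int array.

Coefficients: [3, 3, 2, 2, 1, 5]

R: 3·0+3·2+2·0+2·3+1·3 = 15 | 5·3 = 15
G: 3·3+3·0+2·0+2·3+1·0 = 15 | 5·3 = 15
X: 3·3+3·8+2·0+2·0+1·7 = 40 | 5·8 = 40
Z: 3·3+3·5+2·8+2·0+1·0 = 40 | 5·8 = 40
Q: 3·4+3·2+2·0+2·6+1·0 = 30 | 5·6 = 30
gcd(3,3,2,2,1,5) = 1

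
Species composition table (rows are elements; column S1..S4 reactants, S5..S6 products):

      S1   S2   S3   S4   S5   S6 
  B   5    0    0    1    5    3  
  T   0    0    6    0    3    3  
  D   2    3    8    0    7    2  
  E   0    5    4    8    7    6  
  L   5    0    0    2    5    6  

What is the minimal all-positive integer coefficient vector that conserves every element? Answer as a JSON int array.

B: 5·5+1·0+3·0+3·1 = 28 | 5·5+1·3 = 28
T: 5·0+1·0+3·6+3·0 = 18 | 5·3+1·3 = 18
D: 5·2+1·3+3·8+3·0 = 37 | 5·7+1·2 = 37
E: 5·0+1·5+3·4+3·8 = 41 | 5·7+1·6 = 41
L: 5·5+1·0+3·0+3·2 = 31 | 5·5+1·6 = 31
gcd(5,1,3,3,5,1) = 1

Coefficients: [5, 1, 3, 3, 5, 1]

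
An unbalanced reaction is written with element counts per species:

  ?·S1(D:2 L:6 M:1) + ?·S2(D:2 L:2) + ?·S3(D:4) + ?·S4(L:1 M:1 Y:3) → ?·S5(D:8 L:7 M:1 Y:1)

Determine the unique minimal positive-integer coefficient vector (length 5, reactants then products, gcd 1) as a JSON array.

Coefficients: [2, 4, 3, 1, 3]

D: 2·2+4·2+3·4+1·0 = 24 | 3·8 = 24
L: 2·6+4·2+3·0+1·1 = 21 | 3·7 = 21
M: 2·1+4·0+3·0+1·1 = 3 | 3·1 = 3
Y: 2·0+4·0+3·0+1·3 = 3 | 3·1 = 3
gcd(2,4,3,1,3) = 1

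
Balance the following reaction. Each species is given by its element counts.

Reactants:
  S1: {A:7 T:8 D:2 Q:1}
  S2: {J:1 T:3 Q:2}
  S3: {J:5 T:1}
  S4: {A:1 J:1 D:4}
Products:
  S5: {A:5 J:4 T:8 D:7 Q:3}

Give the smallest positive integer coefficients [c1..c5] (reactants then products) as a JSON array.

A: 2·7+5·0+1·0+6·1 = 20 | 4·5 = 20
J: 2·0+5·1+1·5+6·1 = 16 | 4·4 = 16
T: 2·8+5·3+1·1+6·0 = 32 | 4·8 = 32
D: 2·2+5·0+1·0+6·4 = 28 | 4·7 = 28
Q: 2·1+5·2+1·0+6·0 = 12 | 4·3 = 12
gcd(2,5,1,6,4) = 1

Coefficients: [2, 5, 1, 6, 4]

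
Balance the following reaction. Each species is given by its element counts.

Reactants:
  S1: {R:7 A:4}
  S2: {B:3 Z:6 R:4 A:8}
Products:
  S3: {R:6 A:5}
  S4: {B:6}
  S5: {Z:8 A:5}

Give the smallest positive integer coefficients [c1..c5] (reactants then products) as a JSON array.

Coefficients: [2, 4, 5, 2, 3]

B: 2·0+4·3 = 12 | 5·0+2·6+3·0 = 12
Z: 2·0+4·6 = 24 | 5·0+2·0+3·8 = 24
R: 2·7+4·4 = 30 | 5·6+2·0+3·0 = 30
A: 2·4+4·8 = 40 | 5·5+2·0+3·5 = 40
gcd(2,4,5,2,3) = 1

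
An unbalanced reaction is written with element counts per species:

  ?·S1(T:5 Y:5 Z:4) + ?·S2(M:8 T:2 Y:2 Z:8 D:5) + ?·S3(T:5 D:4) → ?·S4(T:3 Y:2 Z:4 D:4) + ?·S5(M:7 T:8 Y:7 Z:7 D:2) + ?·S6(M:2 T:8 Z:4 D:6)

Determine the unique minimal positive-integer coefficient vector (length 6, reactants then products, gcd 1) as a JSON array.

Coefficients: [6, 4, 5, 5, 4, 2]

M: 6·0+4·8+5·0 = 32 | 5·0+4·7+2·2 = 32
T: 6·5+4·2+5·5 = 63 | 5·3+4·8+2·8 = 63
Y: 6·5+4·2+5·0 = 38 | 5·2+4·7+2·0 = 38
Z: 6·4+4·8+5·0 = 56 | 5·4+4·7+2·4 = 56
D: 6·0+4·5+5·4 = 40 | 5·4+4·2+2·6 = 40
gcd(6,4,5,5,4,2) = 1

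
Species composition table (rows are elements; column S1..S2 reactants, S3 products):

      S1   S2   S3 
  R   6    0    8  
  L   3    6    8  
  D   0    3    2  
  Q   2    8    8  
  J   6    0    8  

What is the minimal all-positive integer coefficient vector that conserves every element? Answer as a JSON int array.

Coefficients: [4, 2, 3]

R: 4·6+2·0 = 24 | 3·8 = 24
L: 4·3+2·6 = 24 | 3·8 = 24
D: 4·0+2·3 = 6 | 3·2 = 6
Q: 4·2+2·8 = 24 | 3·8 = 24
J: 4·6+2·0 = 24 | 3·8 = 24
gcd(4,2,3) = 1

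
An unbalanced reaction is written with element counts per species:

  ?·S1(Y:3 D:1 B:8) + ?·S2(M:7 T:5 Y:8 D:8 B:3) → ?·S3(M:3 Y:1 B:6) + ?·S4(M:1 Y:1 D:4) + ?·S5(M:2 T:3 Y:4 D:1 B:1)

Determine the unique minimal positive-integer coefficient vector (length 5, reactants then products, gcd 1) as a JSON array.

M: 1·0+3·7 = 21 | 2·3+5·1+5·2 = 21
T: 1·0+3·5 = 15 | 2·0+5·0+5·3 = 15
Y: 1·3+3·8 = 27 | 2·1+5·1+5·4 = 27
D: 1·1+3·8 = 25 | 2·0+5·4+5·1 = 25
B: 1·8+3·3 = 17 | 2·6+5·0+5·1 = 17
gcd(1,3,2,5,5) = 1

Coefficients: [1, 3, 2, 5, 5]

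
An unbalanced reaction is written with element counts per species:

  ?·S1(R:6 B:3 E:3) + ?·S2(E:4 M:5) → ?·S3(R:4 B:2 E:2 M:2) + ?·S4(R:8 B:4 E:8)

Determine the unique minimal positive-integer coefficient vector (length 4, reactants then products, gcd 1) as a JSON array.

Coefficients: [6, 2, 5, 2]

R: 6·6+2·0 = 36 | 5·4+2·8 = 36
B: 6·3+2·0 = 18 | 5·2+2·4 = 18
E: 6·3+2·4 = 26 | 5·2+2·8 = 26
M: 6·0+2·5 = 10 | 5·2+2·0 = 10
gcd(6,2,5,2) = 1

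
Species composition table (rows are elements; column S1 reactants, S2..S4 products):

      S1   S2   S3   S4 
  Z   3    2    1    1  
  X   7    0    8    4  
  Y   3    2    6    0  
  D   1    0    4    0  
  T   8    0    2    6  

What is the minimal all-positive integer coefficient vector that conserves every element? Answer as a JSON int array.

Z: 4·3 = 12 | 3·2+1·1+5·1 = 12
X: 4·7 = 28 | 3·0+1·8+5·4 = 28
Y: 4·3 = 12 | 3·2+1·6+5·0 = 12
D: 4·1 = 4 | 3·0+1·4+5·0 = 4
T: 4·8 = 32 | 3·0+1·2+5·6 = 32
gcd(4,3,1,5) = 1

Coefficients: [4, 3, 1, 5]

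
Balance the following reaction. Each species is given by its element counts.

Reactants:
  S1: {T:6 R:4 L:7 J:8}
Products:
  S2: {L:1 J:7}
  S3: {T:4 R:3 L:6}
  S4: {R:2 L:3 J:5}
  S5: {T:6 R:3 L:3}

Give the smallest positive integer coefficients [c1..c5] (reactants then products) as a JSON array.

T: 5·6 = 30 | 5·0+3·4+1·0+3·6 = 30
R: 5·4 = 20 | 5·0+3·3+1·2+3·3 = 20
L: 5·7 = 35 | 5·1+3·6+1·3+3·3 = 35
J: 5·8 = 40 | 5·7+3·0+1·5+3·0 = 40
gcd(5,5,3,1,3) = 1

Coefficients: [5, 5, 3, 1, 3]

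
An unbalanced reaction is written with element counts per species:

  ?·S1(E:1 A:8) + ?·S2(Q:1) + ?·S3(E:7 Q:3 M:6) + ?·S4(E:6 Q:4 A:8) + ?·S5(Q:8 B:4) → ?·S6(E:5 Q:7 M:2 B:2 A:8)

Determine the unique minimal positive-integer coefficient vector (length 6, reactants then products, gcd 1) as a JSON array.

Coefficients: [4, 4, 2, 2, 3, 6]

E: 4·1+4·0+2·7+2·6+3·0 = 30 | 6·5 = 30
Q: 4·0+4·1+2·3+2·4+3·8 = 42 | 6·7 = 42
M: 4·0+4·0+2·6+2·0+3·0 = 12 | 6·2 = 12
B: 4·0+4·0+2·0+2·0+3·4 = 12 | 6·2 = 12
A: 4·8+4·0+2·0+2·8+3·0 = 48 | 6·8 = 48
gcd(4,4,2,2,3,6) = 1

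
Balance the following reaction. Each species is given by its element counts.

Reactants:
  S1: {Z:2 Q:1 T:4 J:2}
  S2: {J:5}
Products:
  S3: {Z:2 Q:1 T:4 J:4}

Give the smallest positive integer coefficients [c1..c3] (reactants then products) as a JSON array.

Coefficients: [5, 2, 5]

Z: 5·2+2·0 = 10 | 5·2 = 10
Q: 5·1+2·0 = 5 | 5·1 = 5
T: 5·4+2·0 = 20 | 5·4 = 20
J: 5·2+2·5 = 20 | 5·4 = 20
gcd(5,2,5) = 1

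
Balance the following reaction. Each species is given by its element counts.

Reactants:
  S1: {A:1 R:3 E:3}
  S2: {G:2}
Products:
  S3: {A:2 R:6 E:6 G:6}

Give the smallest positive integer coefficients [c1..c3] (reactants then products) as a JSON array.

Coefficients: [2, 3, 1]

A: 2·1+3·0 = 2 | 1·2 = 2
R: 2·3+3·0 = 6 | 1·6 = 6
E: 2·3+3·0 = 6 | 1·6 = 6
G: 2·0+3·2 = 6 | 1·6 = 6
gcd(2,3,1) = 1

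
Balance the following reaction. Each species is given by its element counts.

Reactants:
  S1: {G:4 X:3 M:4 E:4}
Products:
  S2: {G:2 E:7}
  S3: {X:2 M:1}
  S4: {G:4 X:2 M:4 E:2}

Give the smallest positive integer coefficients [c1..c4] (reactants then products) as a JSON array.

G: 6·4 = 24 | 2·2+4·0+5·4 = 24
X: 6·3 = 18 | 2·0+4·2+5·2 = 18
M: 6·4 = 24 | 2·0+4·1+5·4 = 24
E: 6·4 = 24 | 2·7+4·0+5·2 = 24
gcd(6,2,4,5) = 1

Coefficients: [6, 2, 4, 5]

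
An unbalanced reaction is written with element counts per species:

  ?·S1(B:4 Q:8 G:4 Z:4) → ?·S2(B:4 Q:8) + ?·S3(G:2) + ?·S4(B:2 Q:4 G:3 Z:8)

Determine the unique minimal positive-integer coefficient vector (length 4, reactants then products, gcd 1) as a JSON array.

B: 4·4 = 16 | 3·4+5·0+2·2 = 16
Q: 4·8 = 32 | 3·8+5·0+2·4 = 32
G: 4·4 = 16 | 3·0+5·2+2·3 = 16
Z: 4·4 = 16 | 3·0+5·0+2·8 = 16
gcd(4,3,5,2) = 1

Coefficients: [4, 3, 5, 2]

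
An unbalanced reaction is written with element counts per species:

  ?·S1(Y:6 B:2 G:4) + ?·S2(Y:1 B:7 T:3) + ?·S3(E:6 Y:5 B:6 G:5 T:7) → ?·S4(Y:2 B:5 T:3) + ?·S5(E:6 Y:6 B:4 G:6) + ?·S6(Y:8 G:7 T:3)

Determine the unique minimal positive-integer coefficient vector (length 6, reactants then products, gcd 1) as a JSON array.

Coefficients: [6, 1, 3, 5, 3, 3]

E: 6·0+1·0+3·6 = 18 | 5·0+3·6+3·0 = 18
Y: 6·6+1·1+3·5 = 52 | 5·2+3·6+3·8 = 52
B: 6·2+1·7+3·6 = 37 | 5·5+3·4+3·0 = 37
G: 6·4+1·0+3·5 = 39 | 5·0+3·6+3·7 = 39
T: 6·0+1·3+3·7 = 24 | 5·3+3·0+3·3 = 24
gcd(6,1,3,5,3,3) = 1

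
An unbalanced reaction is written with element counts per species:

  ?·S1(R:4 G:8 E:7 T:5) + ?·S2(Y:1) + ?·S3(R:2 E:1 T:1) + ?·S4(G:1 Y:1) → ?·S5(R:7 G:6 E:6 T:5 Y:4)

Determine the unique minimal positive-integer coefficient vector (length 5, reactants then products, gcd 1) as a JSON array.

R: 1·4+4·0+5·2+4·0 = 14 | 2·7 = 14
G: 1·8+4·0+5·0+4·1 = 12 | 2·6 = 12
E: 1·7+4·0+5·1+4·0 = 12 | 2·6 = 12
T: 1·5+4·0+5·1+4·0 = 10 | 2·5 = 10
Y: 1·0+4·1+5·0+4·1 = 8 | 2·4 = 8
gcd(1,4,5,4,2) = 1

Coefficients: [1, 4, 5, 4, 2]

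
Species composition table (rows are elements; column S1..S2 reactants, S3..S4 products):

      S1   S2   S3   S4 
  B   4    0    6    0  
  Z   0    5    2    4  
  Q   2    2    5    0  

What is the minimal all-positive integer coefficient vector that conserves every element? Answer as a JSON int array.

Coefficients: [6, 4, 4, 3]

B: 6·4+4·0 = 24 | 4·6+3·0 = 24
Z: 6·0+4·5 = 20 | 4·2+3·4 = 20
Q: 6·2+4·2 = 20 | 4·5+3·0 = 20
gcd(6,4,4,3) = 1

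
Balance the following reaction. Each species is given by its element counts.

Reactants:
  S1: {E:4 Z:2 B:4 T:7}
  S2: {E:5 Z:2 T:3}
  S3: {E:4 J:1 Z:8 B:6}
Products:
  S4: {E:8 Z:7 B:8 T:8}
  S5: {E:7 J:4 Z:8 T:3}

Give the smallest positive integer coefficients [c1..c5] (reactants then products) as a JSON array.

E: 6·4+3·5+4·4 = 55 | 6·8+1·7 = 55
J: 6·0+3·0+4·1 = 4 | 6·0+1·4 = 4
Z: 6·2+3·2+4·8 = 50 | 6·7+1·8 = 50
B: 6·4+3·0+4·6 = 48 | 6·8+1·0 = 48
T: 6·7+3·3+4·0 = 51 | 6·8+1·3 = 51
gcd(6,3,4,6,1) = 1

Coefficients: [6, 3, 4, 6, 1]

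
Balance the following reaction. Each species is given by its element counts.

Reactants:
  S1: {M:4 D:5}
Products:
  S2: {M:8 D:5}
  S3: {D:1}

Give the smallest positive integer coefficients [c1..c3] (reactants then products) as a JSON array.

Coefficients: [2, 1, 5]

M: 2·4 = 8 | 1·8+5·0 = 8
D: 2·5 = 10 | 1·5+5·1 = 10
gcd(2,1,5) = 1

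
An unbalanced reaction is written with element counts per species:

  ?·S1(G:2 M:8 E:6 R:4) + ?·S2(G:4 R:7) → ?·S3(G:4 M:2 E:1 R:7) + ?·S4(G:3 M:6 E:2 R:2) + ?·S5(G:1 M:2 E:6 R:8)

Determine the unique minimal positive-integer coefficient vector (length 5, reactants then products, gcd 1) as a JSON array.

Coefficients: [5, 4, 2, 5, 3]

G: 5·2+4·4 = 26 | 2·4+5·3+3·1 = 26
M: 5·8+4·0 = 40 | 2·2+5·6+3·2 = 40
E: 5·6+4·0 = 30 | 2·1+5·2+3·6 = 30
R: 5·4+4·7 = 48 | 2·7+5·2+3·8 = 48
gcd(5,4,2,5,3) = 1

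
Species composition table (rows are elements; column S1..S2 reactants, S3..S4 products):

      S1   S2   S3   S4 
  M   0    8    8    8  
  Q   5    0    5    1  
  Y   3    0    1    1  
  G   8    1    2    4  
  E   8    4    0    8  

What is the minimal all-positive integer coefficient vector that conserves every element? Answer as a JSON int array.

M: 2·0+6·8 = 48 | 1·8+5·8 = 48
Q: 2·5+6·0 = 10 | 1·5+5·1 = 10
Y: 2·3+6·0 = 6 | 1·1+5·1 = 6
G: 2·8+6·1 = 22 | 1·2+5·4 = 22
E: 2·8+6·4 = 40 | 1·0+5·8 = 40
gcd(2,6,1,5) = 1

Coefficients: [2, 6, 1, 5]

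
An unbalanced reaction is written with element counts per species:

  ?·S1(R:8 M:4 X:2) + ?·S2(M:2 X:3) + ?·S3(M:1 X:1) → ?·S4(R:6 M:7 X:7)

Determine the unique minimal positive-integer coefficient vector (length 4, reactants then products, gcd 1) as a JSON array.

R: 3·8+6·0+4·0 = 24 | 4·6 = 24
M: 3·4+6·2+4·1 = 28 | 4·7 = 28
X: 3·2+6·3+4·1 = 28 | 4·7 = 28
gcd(3,6,4,4) = 1

Coefficients: [3, 6, 4, 4]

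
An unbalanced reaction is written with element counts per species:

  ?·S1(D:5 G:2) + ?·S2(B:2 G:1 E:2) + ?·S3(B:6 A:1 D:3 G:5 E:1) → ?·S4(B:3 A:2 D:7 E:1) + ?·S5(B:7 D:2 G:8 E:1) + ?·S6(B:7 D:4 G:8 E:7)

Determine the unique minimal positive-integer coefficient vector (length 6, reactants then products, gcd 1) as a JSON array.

B: 3·0+4·2+6·6 = 44 | 3·3+4·7+1·7 = 44
A: 3·0+4·0+6·1 = 6 | 3·2+4·0+1·0 = 6
D: 3·5+4·0+6·3 = 33 | 3·7+4·2+1·4 = 33
G: 3·2+4·1+6·5 = 40 | 3·0+4·8+1·8 = 40
E: 3·0+4·2+6·1 = 14 | 3·1+4·1+1·7 = 14
gcd(3,4,6,3,4,1) = 1

Coefficients: [3, 4, 6, 3, 4, 1]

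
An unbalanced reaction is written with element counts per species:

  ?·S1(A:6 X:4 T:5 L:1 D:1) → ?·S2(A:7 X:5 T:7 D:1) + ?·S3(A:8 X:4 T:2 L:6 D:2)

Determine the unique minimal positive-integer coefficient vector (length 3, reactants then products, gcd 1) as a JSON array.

Coefficients: [6, 4, 1]

A: 6·6 = 36 | 4·7+1·8 = 36
X: 6·4 = 24 | 4·5+1·4 = 24
T: 6·5 = 30 | 4·7+1·2 = 30
L: 6·1 = 6 | 4·0+1·6 = 6
D: 6·1 = 6 | 4·1+1·2 = 6
gcd(6,4,1) = 1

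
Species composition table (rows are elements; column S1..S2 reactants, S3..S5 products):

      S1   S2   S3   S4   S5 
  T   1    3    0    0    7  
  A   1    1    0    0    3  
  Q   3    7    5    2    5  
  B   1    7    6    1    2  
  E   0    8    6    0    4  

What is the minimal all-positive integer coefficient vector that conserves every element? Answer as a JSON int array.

Coefficients: [1, 2, 2, 1, 1]

T: 1·1+2·3 = 7 | 2·0+1·0+1·7 = 7
A: 1·1+2·1 = 3 | 2·0+1·0+1·3 = 3
Q: 1·3+2·7 = 17 | 2·5+1·2+1·5 = 17
B: 1·1+2·7 = 15 | 2·6+1·1+1·2 = 15
E: 1·0+2·8 = 16 | 2·6+1·0+1·4 = 16
gcd(1,2,2,1,1) = 1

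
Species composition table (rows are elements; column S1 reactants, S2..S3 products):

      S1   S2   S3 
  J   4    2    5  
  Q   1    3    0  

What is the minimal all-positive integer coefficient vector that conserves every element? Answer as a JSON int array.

Coefficients: [3, 1, 2]

J: 3·4 = 12 | 1·2+2·5 = 12
Q: 3·1 = 3 | 1·3+2·0 = 3
gcd(3,1,2) = 1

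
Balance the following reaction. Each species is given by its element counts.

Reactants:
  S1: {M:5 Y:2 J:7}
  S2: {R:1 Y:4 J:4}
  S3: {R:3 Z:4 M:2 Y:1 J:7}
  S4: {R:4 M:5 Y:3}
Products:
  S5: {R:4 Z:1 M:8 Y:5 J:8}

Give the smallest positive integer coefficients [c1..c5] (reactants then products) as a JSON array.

R: 3·0+1·1+1·3+3·4 = 16 | 4·4 = 16
Z: 3·0+1·0+1·4+3·0 = 4 | 4·1 = 4
M: 3·5+1·0+1·2+3·5 = 32 | 4·8 = 32
Y: 3·2+1·4+1·1+3·3 = 20 | 4·5 = 20
J: 3·7+1·4+1·7+3·0 = 32 | 4·8 = 32
gcd(3,1,1,3,4) = 1

Coefficients: [3, 1, 1, 3, 4]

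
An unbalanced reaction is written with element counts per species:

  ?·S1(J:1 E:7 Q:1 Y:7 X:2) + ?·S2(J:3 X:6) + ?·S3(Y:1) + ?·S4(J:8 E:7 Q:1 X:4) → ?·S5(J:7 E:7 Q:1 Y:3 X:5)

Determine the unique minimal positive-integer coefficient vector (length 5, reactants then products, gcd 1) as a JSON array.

Coefficients: [1, 1, 5, 3, 4]

J: 1·1+1·3+5·0+3·8 = 28 | 4·7 = 28
E: 1·7+1·0+5·0+3·7 = 28 | 4·7 = 28
Q: 1·1+1·0+5·0+3·1 = 4 | 4·1 = 4
Y: 1·7+1·0+5·1+3·0 = 12 | 4·3 = 12
X: 1·2+1·6+5·0+3·4 = 20 | 4·5 = 20
gcd(1,1,5,3,4) = 1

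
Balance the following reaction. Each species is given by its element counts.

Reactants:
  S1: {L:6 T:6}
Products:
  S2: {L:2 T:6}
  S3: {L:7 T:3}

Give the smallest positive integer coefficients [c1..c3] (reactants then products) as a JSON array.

L: 3·6 = 18 | 2·2+2·7 = 18
T: 3·6 = 18 | 2·6+2·3 = 18
gcd(3,2,2) = 1

Coefficients: [3, 2, 2]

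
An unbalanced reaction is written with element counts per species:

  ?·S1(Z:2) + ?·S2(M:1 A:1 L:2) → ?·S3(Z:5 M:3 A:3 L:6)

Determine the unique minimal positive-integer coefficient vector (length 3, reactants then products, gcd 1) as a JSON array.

Z: 5·2+6·0 = 10 | 2·5 = 10
M: 5·0+6·1 = 6 | 2·3 = 6
A: 5·0+6·1 = 6 | 2·3 = 6
L: 5·0+6·2 = 12 | 2·6 = 12
gcd(5,6,2) = 1

Coefficients: [5, 6, 2]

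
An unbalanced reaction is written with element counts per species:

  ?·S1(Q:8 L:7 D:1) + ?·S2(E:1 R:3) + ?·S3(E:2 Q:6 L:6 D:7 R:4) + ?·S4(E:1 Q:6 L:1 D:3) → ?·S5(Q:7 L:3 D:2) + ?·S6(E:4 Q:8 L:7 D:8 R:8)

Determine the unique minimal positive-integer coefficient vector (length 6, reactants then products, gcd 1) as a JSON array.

Coefficients: [1, 4, 3, 2, 2, 3]

E: 1·0+4·1+3·2+2·1 = 12 | 2·0+3·4 = 12
Q: 1·8+4·0+3·6+2·6 = 38 | 2·7+3·8 = 38
L: 1·7+4·0+3·6+2·1 = 27 | 2·3+3·7 = 27
D: 1·1+4·0+3·7+2·3 = 28 | 2·2+3·8 = 28
R: 1·0+4·3+3·4+2·0 = 24 | 2·0+3·8 = 24
gcd(1,4,3,2,2,3) = 1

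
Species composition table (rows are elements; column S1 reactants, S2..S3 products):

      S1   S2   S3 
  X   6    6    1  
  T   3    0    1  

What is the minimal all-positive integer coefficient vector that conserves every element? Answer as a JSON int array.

X: 2·6 = 12 | 1·6+6·1 = 12
T: 2·3 = 6 | 1·0+6·1 = 6
gcd(2,1,6) = 1

Coefficients: [2, 1, 6]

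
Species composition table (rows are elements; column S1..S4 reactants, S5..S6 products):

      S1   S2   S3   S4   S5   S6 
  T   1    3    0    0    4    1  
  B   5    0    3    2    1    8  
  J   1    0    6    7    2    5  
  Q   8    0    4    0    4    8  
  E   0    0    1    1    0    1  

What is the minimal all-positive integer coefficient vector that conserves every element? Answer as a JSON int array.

T: 4·1+5·3+2·0+1·0 = 19 | 4·4+3·1 = 19
B: 4·5+5·0+2·3+1·2 = 28 | 4·1+3·8 = 28
J: 4·1+5·0+2·6+1·7 = 23 | 4·2+3·5 = 23
Q: 4·8+5·0+2·4+1·0 = 40 | 4·4+3·8 = 40
E: 4·0+5·0+2·1+1·1 = 3 | 4·0+3·1 = 3
gcd(4,5,2,1,4,3) = 1

Coefficients: [4, 5, 2, 1, 4, 3]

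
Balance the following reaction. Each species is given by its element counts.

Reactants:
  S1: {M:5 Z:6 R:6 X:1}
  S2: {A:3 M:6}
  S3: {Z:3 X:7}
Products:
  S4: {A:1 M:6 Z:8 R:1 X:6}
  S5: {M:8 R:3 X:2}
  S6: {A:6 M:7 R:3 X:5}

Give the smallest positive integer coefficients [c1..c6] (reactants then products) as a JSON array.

Coefficients: [2, 5, 4, 3, 1, 2]

A: 2·0+5·3+4·0 = 15 | 3·1+1·0+2·6 = 15
M: 2·5+5·6+4·0 = 40 | 3·6+1·8+2·7 = 40
Z: 2·6+5·0+4·3 = 24 | 3·8+1·0+2·0 = 24
R: 2·6+5·0+4·0 = 12 | 3·1+1·3+2·3 = 12
X: 2·1+5·0+4·7 = 30 | 3·6+1·2+2·5 = 30
gcd(2,5,4,3,1,2) = 1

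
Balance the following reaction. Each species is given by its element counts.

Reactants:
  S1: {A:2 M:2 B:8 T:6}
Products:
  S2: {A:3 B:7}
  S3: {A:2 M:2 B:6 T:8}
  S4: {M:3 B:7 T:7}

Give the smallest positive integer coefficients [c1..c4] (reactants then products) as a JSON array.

A: 5·2 = 10 | 2·3+2·2+2·0 = 10
M: 5·2 = 10 | 2·0+2·2+2·3 = 10
B: 5·8 = 40 | 2·7+2·6+2·7 = 40
T: 5·6 = 30 | 2·0+2·8+2·7 = 30
gcd(5,2,2,2) = 1

Coefficients: [5, 2, 2, 2]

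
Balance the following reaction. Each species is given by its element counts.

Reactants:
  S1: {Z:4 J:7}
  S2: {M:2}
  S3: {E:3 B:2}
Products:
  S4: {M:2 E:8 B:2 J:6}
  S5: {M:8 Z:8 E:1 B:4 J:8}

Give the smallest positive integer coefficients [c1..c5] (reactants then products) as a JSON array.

Coefficients: [2, 5, 3, 1, 1]

M: 2·0+5·2+3·0 = 10 | 1·2+1·8 = 10
Z: 2·4+5·0+3·0 = 8 | 1·0+1·8 = 8
E: 2·0+5·0+3·3 = 9 | 1·8+1·1 = 9
B: 2·0+5·0+3·2 = 6 | 1·2+1·4 = 6
J: 2·7+5·0+3·0 = 14 | 1·6+1·8 = 14
gcd(2,5,3,1,1) = 1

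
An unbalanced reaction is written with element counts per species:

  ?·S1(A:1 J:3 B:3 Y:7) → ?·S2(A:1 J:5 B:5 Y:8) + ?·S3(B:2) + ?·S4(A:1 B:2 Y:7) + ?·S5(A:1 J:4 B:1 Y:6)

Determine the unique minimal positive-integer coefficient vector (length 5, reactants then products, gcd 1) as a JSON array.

Coefficients: [6, 2, 1, 2, 2]

A: 6·1 = 6 | 2·1+1·0+2·1+2·1 = 6
J: 6·3 = 18 | 2·5+1·0+2·0+2·4 = 18
B: 6·3 = 18 | 2·5+1·2+2·2+2·1 = 18
Y: 6·7 = 42 | 2·8+1·0+2·7+2·6 = 42
gcd(6,2,1,2,2) = 1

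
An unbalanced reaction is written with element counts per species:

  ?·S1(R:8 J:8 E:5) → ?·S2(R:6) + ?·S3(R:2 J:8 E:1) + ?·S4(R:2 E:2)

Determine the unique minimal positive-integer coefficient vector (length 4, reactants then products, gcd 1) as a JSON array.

Coefficients: [3, 1, 3, 6]

R: 3·8 = 24 | 1·6+3·2+6·2 = 24
J: 3·8 = 24 | 1·0+3·8+6·0 = 24
E: 3·5 = 15 | 1·0+3·1+6·2 = 15
gcd(3,1,3,6) = 1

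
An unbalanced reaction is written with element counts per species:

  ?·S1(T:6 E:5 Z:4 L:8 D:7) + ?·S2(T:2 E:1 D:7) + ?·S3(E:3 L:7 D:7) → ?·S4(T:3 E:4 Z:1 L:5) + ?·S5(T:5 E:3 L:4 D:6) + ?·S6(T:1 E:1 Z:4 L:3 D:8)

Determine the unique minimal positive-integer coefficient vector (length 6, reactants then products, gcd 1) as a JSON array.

T: 6·6+3·2+1·0 = 42 | 4·3+5·5+5·1 = 42
E: 6·5+3·1+1·3 = 36 | 4·4+5·3+5·1 = 36
Z: 6·4+3·0+1·0 = 24 | 4·1+5·0+5·4 = 24
L: 6·8+3·0+1·7 = 55 | 4·5+5·4+5·3 = 55
D: 6·7+3·7+1·7 = 70 | 4·0+5·6+5·8 = 70
gcd(6,3,1,4,5,5) = 1

Coefficients: [6, 3, 1, 4, 5, 5]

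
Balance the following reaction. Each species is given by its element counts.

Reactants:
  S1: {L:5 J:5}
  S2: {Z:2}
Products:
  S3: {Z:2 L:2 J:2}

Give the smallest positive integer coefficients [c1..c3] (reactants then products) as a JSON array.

Z: 2·0+5·2 = 10 | 5·2 = 10
L: 2·5+5·0 = 10 | 5·2 = 10
J: 2·5+5·0 = 10 | 5·2 = 10
gcd(2,5,5) = 1

Coefficients: [2, 5, 5]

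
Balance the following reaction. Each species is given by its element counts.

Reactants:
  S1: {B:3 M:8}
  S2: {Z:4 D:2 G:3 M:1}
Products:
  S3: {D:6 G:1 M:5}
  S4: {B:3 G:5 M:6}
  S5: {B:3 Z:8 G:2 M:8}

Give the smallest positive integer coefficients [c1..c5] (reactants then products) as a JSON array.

Coefficients: [5, 6, 2, 2, 3]

B: 5·3+6·0 = 15 | 2·0+2·3+3·3 = 15
Z: 5·0+6·4 = 24 | 2·0+2·0+3·8 = 24
D: 5·0+6·2 = 12 | 2·6+2·0+3·0 = 12
G: 5·0+6·3 = 18 | 2·1+2·5+3·2 = 18
M: 5·8+6·1 = 46 | 2·5+2·6+3·8 = 46
gcd(5,6,2,2,3) = 1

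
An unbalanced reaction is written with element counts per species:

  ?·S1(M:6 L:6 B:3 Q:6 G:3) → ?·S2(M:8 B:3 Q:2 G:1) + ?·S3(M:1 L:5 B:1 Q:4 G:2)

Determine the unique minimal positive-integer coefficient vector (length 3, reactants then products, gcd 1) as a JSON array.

Coefficients: [5, 3, 6]

M: 5·6 = 30 | 3·8+6·1 = 30
L: 5·6 = 30 | 3·0+6·5 = 30
B: 5·3 = 15 | 3·3+6·1 = 15
Q: 5·6 = 30 | 3·2+6·4 = 30
G: 5·3 = 15 | 3·1+6·2 = 15
gcd(5,3,6) = 1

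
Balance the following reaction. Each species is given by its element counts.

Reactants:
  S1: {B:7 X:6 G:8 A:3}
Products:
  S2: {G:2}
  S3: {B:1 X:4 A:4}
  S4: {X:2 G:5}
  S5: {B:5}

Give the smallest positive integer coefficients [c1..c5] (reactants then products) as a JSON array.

B: 4·7 = 28 | 1·0+3·1+6·0+5·5 = 28
X: 4·6 = 24 | 1·0+3·4+6·2+5·0 = 24
G: 4·8 = 32 | 1·2+3·0+6·5+5·0 = 32
A: 4·3 = 12 | 1·0+3·4+6·0+5·0 = 12
gcd(4,1,3,6,5) = 1

Coefficients: [4, 1, 3, 6, 5]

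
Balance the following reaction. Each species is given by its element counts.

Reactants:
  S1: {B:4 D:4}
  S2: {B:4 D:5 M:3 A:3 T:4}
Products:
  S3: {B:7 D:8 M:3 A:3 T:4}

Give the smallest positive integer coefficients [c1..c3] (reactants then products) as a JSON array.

B: 3·4+4·4 = 28 | 4·7 = 28
D: 3·4+4·5 = 32 | 4·8 = 32
M: 3·0+4·3 = 12 | 4·3 = 12
A: 3·0+4·3 = 12 | 4·3 = 12
T: 3·0+4·4 = 16 | 4·4 = 16
gcd(3,4,4) = 1

Coefficients: [3, 4, 4]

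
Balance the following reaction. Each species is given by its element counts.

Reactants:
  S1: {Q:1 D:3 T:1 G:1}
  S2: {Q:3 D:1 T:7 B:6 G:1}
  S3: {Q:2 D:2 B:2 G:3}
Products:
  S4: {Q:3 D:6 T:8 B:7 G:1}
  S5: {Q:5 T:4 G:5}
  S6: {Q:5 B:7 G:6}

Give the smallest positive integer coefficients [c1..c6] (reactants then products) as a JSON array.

Coefficients: [6, 6, 3, 5, 2, 1]

Q: 6·1+6·3+3·2 = 30 | 5·3+2·5+1·5 = 30
D: 6·3+6·1+3·2 = 30 | 5·6+2·0+1·0 = 30
T: 6·1+6·7+3·0 = 48 | 5·8+2·4+1·0 = 48
B: 6·0+6·6+3·2 = 42 | 5·7+2·0+1·7 = 42
G: 6·1+6·1+3·3 = 21 | 5·1+2·5+1·6 = 21
gcd(6,6,3,5,2,1) = 1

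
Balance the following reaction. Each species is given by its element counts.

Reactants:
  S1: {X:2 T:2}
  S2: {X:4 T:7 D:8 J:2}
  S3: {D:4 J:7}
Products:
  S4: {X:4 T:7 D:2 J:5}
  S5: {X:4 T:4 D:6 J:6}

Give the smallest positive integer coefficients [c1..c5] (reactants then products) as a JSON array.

X: 6·2+1·4+3·0 = 16 | 1·4+3·4 = 16
T: 6·2+1·7+3·0 = 19 | 1·7+3·4 = 19
D: 6·0+1·8+3·4 = 20 | 1·2+3·6 = 20
J: 6·0+1·2+3·7 = 23 | 1·5+3·6 = 23
gcd(6,1,3,1,3) = 1

Coefficients: [6, 1, 3, 1, 3]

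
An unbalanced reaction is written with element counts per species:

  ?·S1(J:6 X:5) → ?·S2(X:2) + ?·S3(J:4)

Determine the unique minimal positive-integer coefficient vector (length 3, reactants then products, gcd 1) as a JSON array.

Coefficients: [2, 5, 3]

J: 2·6 = 12 | 5·0+3·4 = 12
X: 2·5 = 10 | 5·2+3·0 = 10
gcd(2,5,3) = 1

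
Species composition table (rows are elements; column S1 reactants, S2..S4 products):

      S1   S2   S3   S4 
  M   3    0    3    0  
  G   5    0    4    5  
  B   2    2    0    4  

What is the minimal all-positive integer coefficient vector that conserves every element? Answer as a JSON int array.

M: 5·3 = 15 | 3·0+5·3+1·0 = 15
G: 5·5 = 25 | 3·0+5·4+1·5 = 25
B: 5·2 = 10 | 3·2+5·0+1·4 = 10
gcd(5,3,5,1) = 1

Coefficients: [5, 3, 5, 1]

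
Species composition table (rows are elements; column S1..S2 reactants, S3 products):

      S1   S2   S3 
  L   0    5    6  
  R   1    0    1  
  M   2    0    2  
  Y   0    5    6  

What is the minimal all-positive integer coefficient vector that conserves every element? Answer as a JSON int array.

Coefficients: [5, 6, 5]

L: 5·0+6·5 = 30 | 5·6 = 30
R: 5·1+6·0 = 5 | 5·1 = 5
M: 5·2+6·0 = 10 | 5·2 = 10
Y: 5·0+6·5 = 30 | 5·6 = 30
gcd(5,6,5) = 1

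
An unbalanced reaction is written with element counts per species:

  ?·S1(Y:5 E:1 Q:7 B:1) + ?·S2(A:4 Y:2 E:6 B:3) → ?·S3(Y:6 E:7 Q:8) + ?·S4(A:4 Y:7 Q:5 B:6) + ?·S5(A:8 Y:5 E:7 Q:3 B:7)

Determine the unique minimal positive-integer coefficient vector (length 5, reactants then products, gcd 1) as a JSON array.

Coefficients: [5, 5, 3, 1, 2]

A: 5·0+5·4 = 20 | 3·0+1·4+2·8 = 20
Y: 5·5+5·2 = 35 | 3·6+1·7+2·5 = 35
E: 5·1+5·6 = 35 | 3·7+1·0+2·7 = 35
Q: 5·7+5·0 = 35 | 3·8+1·5+2·3 = 35
B: 5·1+5·3 = 20 | 3·0+1·6+2·7 = 20
gcd(5,5,3,1,2) = 1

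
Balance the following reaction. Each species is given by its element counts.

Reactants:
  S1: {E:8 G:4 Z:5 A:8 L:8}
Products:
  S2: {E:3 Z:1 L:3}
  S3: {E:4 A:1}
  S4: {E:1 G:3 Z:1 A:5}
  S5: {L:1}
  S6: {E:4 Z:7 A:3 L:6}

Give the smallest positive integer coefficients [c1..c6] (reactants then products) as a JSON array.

Coefficients: [3, 4, 1, 4, 6, 1]

E: 3·8 = 24 | 4·3+1·4+4·1+6·0+1·4 = 24
G: 3·4 = 12 | 4·0+1·0+4·3+6·0+1·0 = 12
Z: 3·5 = 15 | 4·1+1·0+4·1+6·0+1·7 = 15
A: 3·8 = 24 | 4·0+1·1+4·5+6·0+1·3 = 24
L: 3·8 = 24 | 4·3+1·0+4·0+6·1+1·6 = 24
gcd(3,4,1,4,6,1) = 1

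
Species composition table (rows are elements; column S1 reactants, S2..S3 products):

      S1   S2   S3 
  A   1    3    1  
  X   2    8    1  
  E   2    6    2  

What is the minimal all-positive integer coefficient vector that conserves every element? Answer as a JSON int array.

Coefficients: [5, 1, 2]

A: 5·1 = 5 | 1·3+2·1 = 5
X: 5·2 = 10 | 1·8+2·1 = 10
E: 5·2 = 10 | 1·6+2·2 = 10
gcd(5,1,2) = 1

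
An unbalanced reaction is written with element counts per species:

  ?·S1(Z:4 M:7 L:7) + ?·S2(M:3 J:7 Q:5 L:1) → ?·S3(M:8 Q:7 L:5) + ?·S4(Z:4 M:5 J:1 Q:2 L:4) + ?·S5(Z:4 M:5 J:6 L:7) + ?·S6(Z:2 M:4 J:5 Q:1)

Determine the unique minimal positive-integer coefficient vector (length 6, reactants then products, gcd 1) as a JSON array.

Coefficients: [6, 5, 3, 1, 4, 2]

Z: 6·4+5·0 = 24 | 3·0+1·4+4·4+2·2 = 24
M: 6·7+5·3 = 57 | 3·8+1·5+4·5+2·4 = 57
J: 6·0+5·7 = 35 | 3·0+1·1+4·6+2·5 = 35
Q: 6·0+5·5 = 25 | 3·7+1·2+4·0+2·1 = 25
L: 6·7+5·1 = 47 | 3·5+1·4+4·7+2·0 = 47
gcd(6,5,3,1,4,2) = 1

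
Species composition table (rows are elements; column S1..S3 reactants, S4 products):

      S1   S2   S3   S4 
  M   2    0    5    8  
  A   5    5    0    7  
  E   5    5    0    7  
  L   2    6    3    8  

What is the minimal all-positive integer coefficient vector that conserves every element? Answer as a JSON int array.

M: 5·2+2·0+6·5 = 40 | 5·8 = 40
A: 5·5+2·5+6·0 = 35 | 5·7 = 35
E: 5·5+2·5+6·0 = 35 | 5·7 = 35
L: 5·2+2·6+6·3 = 40 | 5·8 = 40
gcd(5,2,6,5) = 1

Coefficients: [5, 2, 6, 5]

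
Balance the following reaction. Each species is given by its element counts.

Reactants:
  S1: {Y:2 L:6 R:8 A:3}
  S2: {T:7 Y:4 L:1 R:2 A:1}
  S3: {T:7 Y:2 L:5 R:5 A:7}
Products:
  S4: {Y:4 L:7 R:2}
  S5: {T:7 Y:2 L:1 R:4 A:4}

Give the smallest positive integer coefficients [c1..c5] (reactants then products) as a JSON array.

Coefficients: [1, 3, 2, 2, 5]

T: 1·0+3·7+2·7 = 35 | 2·0+5·7 = 35
Y: 1·2+3·4+2·2 = 18 | 2·4+5·2 = 18
L: 1·6+3·1+2·5 = 19 | 2·7+5·1 = 19
R: 1·8+3·2+2·5 = 24 | 2·2+5·4 = 24
A: 1·3+3·1+2·7 = 20 | 2·0+5·4 = 20
gcd(1,3,2,2,5) = 1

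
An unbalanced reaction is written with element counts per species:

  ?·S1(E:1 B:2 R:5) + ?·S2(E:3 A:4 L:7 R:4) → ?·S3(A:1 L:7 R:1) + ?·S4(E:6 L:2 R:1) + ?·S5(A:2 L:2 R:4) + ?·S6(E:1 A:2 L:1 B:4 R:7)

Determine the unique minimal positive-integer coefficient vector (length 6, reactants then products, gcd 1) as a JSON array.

Coefficients: [6, 5, 2, 3, 6, 3]

E: 6·1+5·3 = 21 | 2·0+3·6+6·0+3·1 = 21
A: 6·0+5·4 = 20 | 2·1+3·0+6·2+3·2 = 20
L: 6·0+5·7 = 35 | 2·7+3·2+6·2+3·1 = 35
B: 6·2+5·0 = 12 | 2·0+3·0+6·0+3·4 = 12
R: 6·5+5·4 = 50 | 2·1+3·1+6·4+3·7 = 50
gcd(6,5,2,3,6,3) = 1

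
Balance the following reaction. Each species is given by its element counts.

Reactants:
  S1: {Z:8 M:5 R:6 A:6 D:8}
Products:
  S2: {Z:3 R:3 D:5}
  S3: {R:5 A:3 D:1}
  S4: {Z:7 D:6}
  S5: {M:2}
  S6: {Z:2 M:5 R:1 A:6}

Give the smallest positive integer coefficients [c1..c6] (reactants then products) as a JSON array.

Coefficients: [6, 4, 4, 4, 5, 4]

Z: 6·8 = 48 | 4·3+4·0+4·7+5·0+4·2 = 48
M: 6·5 = 30 | 4·0+4·0+4·0+5·2+4·5 = 30
R: 6·6 = 36 | 4·3+4·5+4·0+5·0+4·1 = 36
A: 6·6 = 36 | 4·0+4·3+4·0+5·0+4·6 = 36
D: 6·8 = 48 | 4·5+4·1+4·6+5·0+4·0 = 48
gcd(6,4,4,4,5,4) = 1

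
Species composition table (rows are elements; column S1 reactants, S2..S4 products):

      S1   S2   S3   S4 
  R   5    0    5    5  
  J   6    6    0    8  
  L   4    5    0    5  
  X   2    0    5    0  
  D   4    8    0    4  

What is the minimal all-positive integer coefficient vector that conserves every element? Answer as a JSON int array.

R: 5·5 = 25 | 1·0+2·5+3·5 = 25
J: 5·6 = 30 | 1·6+2·0+3·8 = 30
L: 5·4 = 20 | 1·5+2·0+3·5 = 20
X: 5·2 = 10 | 1·0+2·5+3·0 = 10
D: 5·4 = 20 | 1·8+2·0+3·4 = 20
gcd(5,1,2,3) = 1

Coefficients: [5, 1, 2, 3]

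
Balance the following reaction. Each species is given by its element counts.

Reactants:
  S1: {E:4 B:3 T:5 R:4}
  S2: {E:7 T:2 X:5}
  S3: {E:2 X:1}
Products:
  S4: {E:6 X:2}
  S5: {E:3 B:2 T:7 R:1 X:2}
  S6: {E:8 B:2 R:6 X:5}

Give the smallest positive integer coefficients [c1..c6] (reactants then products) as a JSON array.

E: 2·4+2·7+5·2 = 32 | 3·6+2·3+1·8 = 32
B: 2·3+2·0+5·0 = 6 | 3·0+2·2+1·2 = 6
T: 2·5+2·2+5·0 = 14 | 3·0+2·7+1·0 = 14
R: 2·4+2·0+5·0 = 8 | 3·0+2·1+1·6 = 8
X: 2·0+2·5+5·1 = 15 | 3·2+2·2+1·5 = 15
gcd(2,2,5,3,2,1) = 1

Coefficients: [2, 2, 5, 3, 2, 1]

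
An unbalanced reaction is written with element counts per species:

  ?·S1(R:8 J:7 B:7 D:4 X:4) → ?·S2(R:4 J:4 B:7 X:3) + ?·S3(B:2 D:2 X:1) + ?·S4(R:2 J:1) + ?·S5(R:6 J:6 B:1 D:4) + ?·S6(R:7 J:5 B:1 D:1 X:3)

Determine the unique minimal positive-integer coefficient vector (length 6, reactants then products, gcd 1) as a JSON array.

Coefficients: [5, 3, 5, 1, 2, 2]

R: 5·8 = 40 | 3·4+5·0+1·2+2·6+2·7 = 40
J: 5·7 = 35 | 3·4+5·0+1·1+2·6+2·5 = 35
B: 5·7 = 35 | 3·7+5·2+1·0+2·1+2·1 = 35
D: 5·4 = 20 | 3·0+5·2+1·0+2·4+2·1 = 20
X: 5·4 = 20 | 3·3+5·1+1·0+2·0+2·3 = 20
gcd(5,3,5,1,2,2) = 1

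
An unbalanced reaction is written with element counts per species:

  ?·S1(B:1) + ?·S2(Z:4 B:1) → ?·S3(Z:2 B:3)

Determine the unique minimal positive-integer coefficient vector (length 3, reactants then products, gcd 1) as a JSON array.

Coefficients: [5, 1, 2]

Z: 5·0+1·4 = 4 | 2·2 = 4
B: 5·1+1·1 = 6 | 2·3 = 6
gcd(5,1,2) = 1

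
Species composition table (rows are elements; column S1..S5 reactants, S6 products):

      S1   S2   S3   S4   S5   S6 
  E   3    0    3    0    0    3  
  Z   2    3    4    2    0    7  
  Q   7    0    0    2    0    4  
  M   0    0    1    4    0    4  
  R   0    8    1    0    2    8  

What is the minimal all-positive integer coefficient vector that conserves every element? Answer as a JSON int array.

E: 2·3+4·0+4·3+5·0+6·0 = 18 | 6·3 = 18
Z: 2·2+4·3+4·4+5·2+6·0 = 42 | 6·7 = 42
Q: 2·7+4·0+4·0+5·2+6·0 = 24 | 6·4 = 24
M: 2·0+4·0+4·1+5·4+6·0 = 24 | 6·4 = 24
R: 2·0+4·8+4·1+5·0+6·2 = 48 | 6·8 = 48
gcd(2,4,4,5,6,6) = 1

Coefficients: [2, 4, 4, 5, 6, 6]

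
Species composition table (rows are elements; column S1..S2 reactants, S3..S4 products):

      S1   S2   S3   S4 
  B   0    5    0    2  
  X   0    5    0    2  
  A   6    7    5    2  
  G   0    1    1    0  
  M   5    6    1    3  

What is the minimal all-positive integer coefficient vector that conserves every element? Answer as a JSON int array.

B: 1·0+2·5 = 10 | 2·0+5·2 = 10
X: 1·0+2·5 = 10 | 2·0+5·2 = 10
A: 1·6+2·7 = 20 | 2·5+5·2 = 20
G: 1·0+2·1 = 2 | 2·1+5·0 = 2
M: 1·5+2·6 = 17 | 2·1+5·3 = 17
gcd(1,2,2,5) = 1

Coefficients: [1, 2, 2, 5]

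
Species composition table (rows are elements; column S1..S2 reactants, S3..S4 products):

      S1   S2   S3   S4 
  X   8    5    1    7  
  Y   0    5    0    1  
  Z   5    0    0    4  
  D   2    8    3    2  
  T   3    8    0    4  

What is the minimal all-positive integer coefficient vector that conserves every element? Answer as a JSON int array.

X: 4·8+1·5 = 37 | 2·1+5·7 = 37
Y: 4·0+1·5 = 5 | 2·0+5·1 = 5
Z: 4·5+1·0 = 20 | 2·0+5·4 = 20
D: 4·2+1·8 = 16 | 2·3+5·2 = 16
T: 4·3+1·8 = 20 | 2·0+5·4 = 20
gcd(4,1,2,5) = 1

Coefficients: [4, 1, 2, 5]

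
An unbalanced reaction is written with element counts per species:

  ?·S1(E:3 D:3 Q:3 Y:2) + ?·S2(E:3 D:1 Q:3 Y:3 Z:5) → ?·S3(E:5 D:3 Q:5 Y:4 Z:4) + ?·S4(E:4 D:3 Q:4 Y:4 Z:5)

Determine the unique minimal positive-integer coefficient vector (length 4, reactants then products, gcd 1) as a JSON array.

E: 5·3+6·3 = 33 | 5·5+2·4 = 33
D: 5·3+6·1 = 21 | 5·3+2·3 = 21
Q: 5·3+6·3 = 33 | 5·5+2·4 = 33
Y: 5·2+6·3 = 28 | 5·4+2·4 = 28
Z: 5·0+6·5 = 30 | 5·4+2·5 = 30
gcd(5,6,5,2) = 1

Coefficients: [5, 6, 5, 2]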